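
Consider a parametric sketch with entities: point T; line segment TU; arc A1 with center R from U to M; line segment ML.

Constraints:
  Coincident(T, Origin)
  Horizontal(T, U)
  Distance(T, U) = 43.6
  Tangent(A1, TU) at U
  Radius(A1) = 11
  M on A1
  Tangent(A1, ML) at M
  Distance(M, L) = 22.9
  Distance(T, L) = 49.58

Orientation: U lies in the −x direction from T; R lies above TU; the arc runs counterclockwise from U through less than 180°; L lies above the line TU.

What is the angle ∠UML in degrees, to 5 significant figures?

131.88°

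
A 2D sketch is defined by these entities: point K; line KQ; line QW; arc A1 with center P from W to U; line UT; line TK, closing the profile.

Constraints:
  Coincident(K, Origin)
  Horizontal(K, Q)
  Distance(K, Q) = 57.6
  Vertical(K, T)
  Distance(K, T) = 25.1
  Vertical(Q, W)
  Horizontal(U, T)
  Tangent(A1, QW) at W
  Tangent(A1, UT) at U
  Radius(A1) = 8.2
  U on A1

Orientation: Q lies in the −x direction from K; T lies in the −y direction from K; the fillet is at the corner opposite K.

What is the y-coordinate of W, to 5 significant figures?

-16.900

K is at the origin; K and Q share the same y with |KQ| = 57.6 and Q on the −x side, so Q = (-57.600, 0.0000). K and T share the same x with |KT| = 25.1 and T on the −y side, so T = (0.0000, -25.100). The virtual corner opposite K is at (-57.600, -25.100). Tangency of A1 to QW means the radius PW is perpendicular to QW and tangency of A1 to UT means the radius PU is perpendicular to UT, with radius 8.2, so the center P sits 8.2 in from both sides at P = (-49.400, -16.900). That places the tangent points at W = (-57.600, -16.900) on QW and U = (-49.400, -25.100) on UT. So W.y = -16.900.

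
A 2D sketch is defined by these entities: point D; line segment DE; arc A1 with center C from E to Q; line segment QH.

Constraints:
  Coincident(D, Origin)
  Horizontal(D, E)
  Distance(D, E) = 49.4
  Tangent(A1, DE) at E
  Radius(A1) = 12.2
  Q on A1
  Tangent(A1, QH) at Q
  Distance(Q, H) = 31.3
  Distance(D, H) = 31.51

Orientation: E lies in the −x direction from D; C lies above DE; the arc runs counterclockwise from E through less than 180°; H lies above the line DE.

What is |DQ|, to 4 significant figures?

40.99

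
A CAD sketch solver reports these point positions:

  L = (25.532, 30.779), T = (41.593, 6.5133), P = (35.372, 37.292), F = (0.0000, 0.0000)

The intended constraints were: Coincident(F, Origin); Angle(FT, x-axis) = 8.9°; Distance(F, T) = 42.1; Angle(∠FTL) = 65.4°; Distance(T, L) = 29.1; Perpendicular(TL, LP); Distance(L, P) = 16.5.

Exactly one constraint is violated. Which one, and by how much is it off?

Distance(L, P) = 16.5 — off by 4.70.

F = (0.00, 0.00) ✓; FT at 8.900° ✓; |FT| = 42.10 ✓; ∠FTL = 65.40° ✓; |TL| = 29.10 ✓; ∠(TL, LP) = 90.00° ✓; |LP| = 11.80 ✗.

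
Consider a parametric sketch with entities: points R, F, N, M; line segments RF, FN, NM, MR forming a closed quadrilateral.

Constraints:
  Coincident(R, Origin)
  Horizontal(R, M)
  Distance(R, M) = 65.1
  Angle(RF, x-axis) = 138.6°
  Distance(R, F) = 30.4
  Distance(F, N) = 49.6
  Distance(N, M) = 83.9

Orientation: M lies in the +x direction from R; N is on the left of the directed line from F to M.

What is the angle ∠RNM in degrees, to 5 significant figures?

50.476°

R is at the origin; R and M share the same y with |RM| = 65.1 and M in +x, so M = (65.1, 0). RF runs at 138.6° with |RF| = 30.4, so F = (-22.803, 20.104). N is determined by |FN| = 49.6 and |NM| = 83.9 together: it lies at the intersection of circle(F, 49.6) and circle(M, 83.9). With |FM| = 90.173, the foot of the radical line on FM is 19.696 from F and the perpendicular offset is √(49.6² − 19.696²) = 45.522. Taking the left-of-FM solution: N = (6.5460, 60.089).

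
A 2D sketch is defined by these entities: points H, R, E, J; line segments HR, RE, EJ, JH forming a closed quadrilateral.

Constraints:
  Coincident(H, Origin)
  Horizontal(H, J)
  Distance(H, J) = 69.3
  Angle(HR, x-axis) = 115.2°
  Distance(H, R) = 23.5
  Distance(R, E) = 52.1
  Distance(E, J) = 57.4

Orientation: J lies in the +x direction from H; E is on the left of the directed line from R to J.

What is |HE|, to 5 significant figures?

58.530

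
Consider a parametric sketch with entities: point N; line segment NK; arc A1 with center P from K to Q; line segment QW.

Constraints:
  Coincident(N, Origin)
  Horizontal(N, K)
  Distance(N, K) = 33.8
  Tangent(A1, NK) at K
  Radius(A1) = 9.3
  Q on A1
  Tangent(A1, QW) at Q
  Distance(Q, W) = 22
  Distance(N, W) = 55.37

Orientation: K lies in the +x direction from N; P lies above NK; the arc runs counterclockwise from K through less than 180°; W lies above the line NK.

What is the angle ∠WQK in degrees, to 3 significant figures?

140°

N is at the origin; NK is horizontal with |NK| = 33.8 and K on the +x side, so K = (33.8, 0.00). Since A1 is tangent to NK there, PK ⟂ NK, so P = K + (0, 9.3) = (33.8, 9.30). Since PQ ⟂ QW (tangency), |PW| = √(9.3² + 22.0²) = 23.9 regardless of where Q sits on A1. So W lies on both circle(N, 55.37) and circle(P, 23.9); the above-NK intersection is W = (47.1, 29.2). Q is the foot of the tangent from W: Q = (42.9, 7.55).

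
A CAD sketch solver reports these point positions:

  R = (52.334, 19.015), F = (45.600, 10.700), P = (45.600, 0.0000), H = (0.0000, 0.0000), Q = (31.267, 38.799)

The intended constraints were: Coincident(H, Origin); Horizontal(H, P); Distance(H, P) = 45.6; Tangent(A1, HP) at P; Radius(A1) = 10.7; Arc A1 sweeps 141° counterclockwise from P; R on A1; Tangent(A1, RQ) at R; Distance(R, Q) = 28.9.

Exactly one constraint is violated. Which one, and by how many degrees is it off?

Tangent(A1, RQ) at R — off by 4.20°.

H = (0.00, 0.00) ✓; H.y = 0.00, P.y = 0.00 ✓; |HP| = 45.60 ✓; ∠(FP, PH) = 90.00° ✓; |FP| = 10.70 ✓; bearing(F→R) − bearing(F→P) = 141.0° ✓; |FR| = 10.70 ✓; ∠(FR, RQ) = 94.20° ✗; |RQ| = 28.90 ✓.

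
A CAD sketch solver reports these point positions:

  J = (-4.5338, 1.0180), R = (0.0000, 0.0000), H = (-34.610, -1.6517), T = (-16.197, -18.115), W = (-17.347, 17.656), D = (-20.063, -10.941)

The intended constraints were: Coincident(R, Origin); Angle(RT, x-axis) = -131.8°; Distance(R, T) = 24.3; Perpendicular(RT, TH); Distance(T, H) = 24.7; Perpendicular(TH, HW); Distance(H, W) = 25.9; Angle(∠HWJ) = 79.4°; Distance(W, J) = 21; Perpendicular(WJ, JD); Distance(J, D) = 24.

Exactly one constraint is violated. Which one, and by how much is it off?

Distance(J, D) = 24 — off by 4.40.

R = (0.00, 0.00) ✓; RT at -131.8° ✓; |RT| = 24.30 ✓; ∠(RT, TH) = 90.00° ✓; |TH| = 24.70 ✓; ∠(TH, HW) = 90.00° ✓; |HW| = 25.90 ✓; ∠HWJ = 79.40° ✓; |WJ| = 21.00 ✓; ∠(WJ, JD) = 90.00° ✓; |JD| = 19.60 ✗.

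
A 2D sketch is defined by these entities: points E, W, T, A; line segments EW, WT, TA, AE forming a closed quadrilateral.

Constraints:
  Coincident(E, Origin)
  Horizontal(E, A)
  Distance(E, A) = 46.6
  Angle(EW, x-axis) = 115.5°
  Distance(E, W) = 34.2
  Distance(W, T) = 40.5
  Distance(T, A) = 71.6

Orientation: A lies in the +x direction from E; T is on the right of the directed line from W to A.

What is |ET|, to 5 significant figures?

25.912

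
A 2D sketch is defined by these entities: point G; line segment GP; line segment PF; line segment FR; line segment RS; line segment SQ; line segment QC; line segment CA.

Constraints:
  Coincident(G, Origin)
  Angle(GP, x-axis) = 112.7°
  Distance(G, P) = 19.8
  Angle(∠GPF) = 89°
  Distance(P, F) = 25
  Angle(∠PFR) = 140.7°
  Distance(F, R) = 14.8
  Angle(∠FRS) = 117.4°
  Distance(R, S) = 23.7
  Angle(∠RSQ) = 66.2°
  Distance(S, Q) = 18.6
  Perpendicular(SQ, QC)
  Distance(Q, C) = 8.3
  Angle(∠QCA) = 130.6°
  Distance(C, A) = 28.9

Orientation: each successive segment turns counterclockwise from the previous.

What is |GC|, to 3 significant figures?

21.5

∠RSQ = 66.2° gives SQ at 59.4° from the x-axis; with |SQ| = 18.6, Q = (-14.0, -8.23). The perpendicularity gives QC at right angles to SQ, so QC runs at 149°; with |QC| = 8.3, C = (-21.1, -4.00). Then |GC| = |C − G| = 21.5.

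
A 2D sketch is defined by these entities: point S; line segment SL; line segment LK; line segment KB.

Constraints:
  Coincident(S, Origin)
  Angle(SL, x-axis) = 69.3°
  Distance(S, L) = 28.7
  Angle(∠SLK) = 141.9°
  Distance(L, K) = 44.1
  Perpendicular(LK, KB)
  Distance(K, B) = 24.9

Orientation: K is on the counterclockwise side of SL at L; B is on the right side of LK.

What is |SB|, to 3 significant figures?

79.1

∠SLK = 141.9°, so LK runs at 69.3° + (180° − 141.9°) = 107° from the x-axis; with |LK| = 44.1, K = L + 44.1·(cos 107°, sin 107°) = (-3.04, 68.9). LK is perpendicular to KB; with |KB| = 24.9 on the right of LK, B = K + 24.9·(0.954, 0.299) = (20.7, 76.4). Then |SB| = |B − S| = 79.1.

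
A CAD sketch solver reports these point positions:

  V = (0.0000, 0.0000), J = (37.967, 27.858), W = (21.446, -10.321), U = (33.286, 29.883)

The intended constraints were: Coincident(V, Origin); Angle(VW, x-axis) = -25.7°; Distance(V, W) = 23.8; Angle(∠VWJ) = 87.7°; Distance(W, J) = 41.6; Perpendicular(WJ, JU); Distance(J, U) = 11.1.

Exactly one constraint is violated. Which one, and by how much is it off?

Distance(J, U) = 11.1 — off by 6.00.

V = (0.00, 0.00) ✓; VW at -25.70° ✓; |VW| = 23.80 ✓; ∠VWJ = 87.70° ✓; |WJ| = 41.60 ✓; ∠(WJ, JU) = 90.01° ✓; |JU| = 5.100 ✗.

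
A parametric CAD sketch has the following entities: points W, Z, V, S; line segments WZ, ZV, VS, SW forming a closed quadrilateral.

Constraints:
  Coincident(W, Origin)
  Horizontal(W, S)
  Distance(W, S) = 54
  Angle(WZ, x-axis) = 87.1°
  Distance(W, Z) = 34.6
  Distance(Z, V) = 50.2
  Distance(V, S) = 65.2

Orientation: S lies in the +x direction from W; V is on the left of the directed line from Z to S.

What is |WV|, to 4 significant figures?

76.84

W is at the origin; WS is horizontal with |WS| = 54.0 and S in +x, so S = (54.0, 0). WZ runs at 87.1° with |WZ| = 34.6, so Z = (1.751, 34.56). V is determined by |ZV| = 50.2 and |VS| = 65.2 together: it lies at the intersection of circle(Z, 50.2) and circle(S, 65.2). With |ZS| = 62.64, the foot of the radical line on ZS is 17.50 from Z and the perpendicular offset is √(50.2² − 17.50²) = 47.05. Taking the left-of-ZS solution: V = (42.30, 64.14).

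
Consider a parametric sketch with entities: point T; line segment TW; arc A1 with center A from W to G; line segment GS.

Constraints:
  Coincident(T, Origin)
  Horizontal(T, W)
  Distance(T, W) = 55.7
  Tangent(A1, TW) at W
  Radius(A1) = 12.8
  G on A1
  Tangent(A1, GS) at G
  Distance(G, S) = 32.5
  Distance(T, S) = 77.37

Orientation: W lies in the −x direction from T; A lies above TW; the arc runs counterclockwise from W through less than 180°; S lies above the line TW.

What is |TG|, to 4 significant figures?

48.68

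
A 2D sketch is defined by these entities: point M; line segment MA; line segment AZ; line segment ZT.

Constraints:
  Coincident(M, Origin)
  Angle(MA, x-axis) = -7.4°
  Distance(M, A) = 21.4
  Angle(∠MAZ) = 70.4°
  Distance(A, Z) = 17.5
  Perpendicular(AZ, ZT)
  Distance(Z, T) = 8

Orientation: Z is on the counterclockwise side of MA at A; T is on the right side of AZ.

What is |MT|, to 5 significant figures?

29.992

∠MAZ = 70.4°, so AZ runs at -7.4° + (180° − 70.4°) = 102.20° from the x-axis; with |AZ| = 17.5, Z = A + 17.5·(cos 102.20°, sin 102.20°) = (17.524, 14.349). AZ ⟂ ZT; with |ZT| = 8.0 on the right of AZ, T = Z + 8.0·(0.97742, 0.21132) = (25.343, 16.039). Then |MT| = |T − M| = 29.992.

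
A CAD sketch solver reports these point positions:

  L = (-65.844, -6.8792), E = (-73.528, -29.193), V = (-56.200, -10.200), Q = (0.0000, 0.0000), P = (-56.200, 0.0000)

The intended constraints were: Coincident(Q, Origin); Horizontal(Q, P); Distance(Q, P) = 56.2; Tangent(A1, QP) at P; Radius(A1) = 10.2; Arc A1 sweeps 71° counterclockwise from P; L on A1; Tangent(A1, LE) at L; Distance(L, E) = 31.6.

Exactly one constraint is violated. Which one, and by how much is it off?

Distance(L, E) = 31.6 — off by 8.00.

Q = (0.00, 0.00) ✓; Q.y = 0.00, P.y = 0.00 ✓; |QP| = 56.20 ✓; ∠(VP, PQ) = 90.00° ✓; |VP| = 10.20 ✓; bearing(V→L) − bearing(V→P) = 71.00° ✓; |VL| = 10.20 ✓; ∠(VL, LE) = 90.00° ✓; |LE| = 23.60 ✗.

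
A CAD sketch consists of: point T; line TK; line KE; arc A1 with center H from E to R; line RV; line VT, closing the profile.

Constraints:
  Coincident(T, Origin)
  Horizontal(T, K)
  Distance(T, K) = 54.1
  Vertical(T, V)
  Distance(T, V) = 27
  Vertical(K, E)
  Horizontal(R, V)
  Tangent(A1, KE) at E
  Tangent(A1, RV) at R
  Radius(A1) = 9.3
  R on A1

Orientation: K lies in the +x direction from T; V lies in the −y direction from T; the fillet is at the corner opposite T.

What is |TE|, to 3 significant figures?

56.9

The virtual corner opposite T is at (54.1, -27.0). The tangent condition forces HE to be normal to KE and the tangent condition forces HR to be normal to RV, with radius 9.3, so the center H sits 9.3 in from both sides at H = (44.8, -17.7). That places the tangent points at E = (54.1, -17.7) on KE and R = (44.8, -27.0) on RV. Then |TE| = |E − T| = 56.9.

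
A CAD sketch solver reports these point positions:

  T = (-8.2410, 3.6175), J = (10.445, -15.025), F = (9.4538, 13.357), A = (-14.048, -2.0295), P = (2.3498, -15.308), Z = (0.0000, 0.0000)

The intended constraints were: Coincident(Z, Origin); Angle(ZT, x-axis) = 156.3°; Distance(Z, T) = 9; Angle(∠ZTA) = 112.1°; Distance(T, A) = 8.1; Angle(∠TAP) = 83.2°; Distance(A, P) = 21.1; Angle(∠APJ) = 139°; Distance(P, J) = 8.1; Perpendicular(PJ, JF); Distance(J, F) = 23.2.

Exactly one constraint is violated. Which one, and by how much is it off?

Distance(J, F) = 23.2 — off by 5.20.

Z = (0.00, 0.00) ✓; ZT at 156.3° ✓; |ZT| = 9.000 ✓; ∠ZTA = 112.1° ✓; |TA| = 8.100 ✓; ∠TAP = 83.20° ✓; |AP| = 21.10 ✓; ∠APJ = 139.0° ✓; |PJ| = 8.100 ✓; ∠(PJ, JF) = 90.00° ✓; |JF| = 28.40 ✗.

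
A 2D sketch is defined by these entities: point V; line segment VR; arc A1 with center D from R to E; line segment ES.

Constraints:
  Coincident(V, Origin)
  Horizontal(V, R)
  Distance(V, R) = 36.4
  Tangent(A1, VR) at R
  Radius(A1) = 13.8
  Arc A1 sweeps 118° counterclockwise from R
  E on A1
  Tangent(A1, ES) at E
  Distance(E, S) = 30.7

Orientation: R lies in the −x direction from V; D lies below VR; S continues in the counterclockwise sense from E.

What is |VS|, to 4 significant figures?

58.42

On A1, R sits at bearing 90° from D; a 118° counterclockwise sweep puts E at bearing 208°, so E = D + 13.8·(cos 208°, sin 208°) = (-48.58, -20.28). A1 meets ES tangentially, so DE is at right angles to ES, so ES runs along (−sin 208°, cos 208°); with |ES| = 30.7, S = (-34.17, -47.39). Then |VS| = |S − V| = 58.42.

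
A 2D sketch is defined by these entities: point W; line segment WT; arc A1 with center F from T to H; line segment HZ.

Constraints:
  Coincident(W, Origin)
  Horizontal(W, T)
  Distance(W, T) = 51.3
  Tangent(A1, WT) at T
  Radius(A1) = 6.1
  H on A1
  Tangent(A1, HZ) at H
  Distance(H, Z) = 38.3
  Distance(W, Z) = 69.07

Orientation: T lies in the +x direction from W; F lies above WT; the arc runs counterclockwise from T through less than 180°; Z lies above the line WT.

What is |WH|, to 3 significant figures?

57.8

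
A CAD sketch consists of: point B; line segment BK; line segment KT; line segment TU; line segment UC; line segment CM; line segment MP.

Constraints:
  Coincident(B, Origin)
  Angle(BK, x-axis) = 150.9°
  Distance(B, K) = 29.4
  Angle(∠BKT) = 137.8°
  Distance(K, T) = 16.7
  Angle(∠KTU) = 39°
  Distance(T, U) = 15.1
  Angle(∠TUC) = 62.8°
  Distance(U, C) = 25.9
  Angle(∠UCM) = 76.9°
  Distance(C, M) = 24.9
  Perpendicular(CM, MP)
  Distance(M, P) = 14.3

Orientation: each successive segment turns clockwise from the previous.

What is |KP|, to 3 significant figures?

24.3

B is at the origin; BK runs at 150.9° with length 29.4, so K = (-25.7, 14.3). ∠BKT = 137.8° gives KT at 109° from the x-axis; with |KT| = 16.7, T = (-31.0, 30.1). ∠KTU = 39.0° gives TU at -32.3° from the x-axis; with |TU| = 15.1, U = (-18.3, 22.0). ∠TUC = 62.8° gives UC at -149° from the x-axis; with |UC| = 25.9, C = (-40.6, 8.90). ∠UCM = 76.9° gives CM at 107° from the x-axis; with |CM| = 24.9, M = (-48.0, 32.7). The perpendicularity gives MP at right angles to CM, so MP runs at 17.4°; with |MP| = 14.3, P = (-34.4, 36.9). Then |KP| = |P − K| = 24.3.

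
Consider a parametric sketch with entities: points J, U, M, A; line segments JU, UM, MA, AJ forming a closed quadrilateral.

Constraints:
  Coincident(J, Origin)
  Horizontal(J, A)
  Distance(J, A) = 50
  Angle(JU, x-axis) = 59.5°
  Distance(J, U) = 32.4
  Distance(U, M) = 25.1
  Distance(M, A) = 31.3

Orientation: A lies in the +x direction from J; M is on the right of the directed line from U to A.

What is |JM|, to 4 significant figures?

19.06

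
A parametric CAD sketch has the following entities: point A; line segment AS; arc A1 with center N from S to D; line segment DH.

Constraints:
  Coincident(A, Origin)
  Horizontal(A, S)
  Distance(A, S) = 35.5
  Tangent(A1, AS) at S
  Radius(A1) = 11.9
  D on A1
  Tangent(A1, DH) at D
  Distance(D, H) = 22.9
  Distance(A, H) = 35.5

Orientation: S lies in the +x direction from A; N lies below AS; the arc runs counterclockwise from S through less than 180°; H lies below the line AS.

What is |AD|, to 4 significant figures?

25.56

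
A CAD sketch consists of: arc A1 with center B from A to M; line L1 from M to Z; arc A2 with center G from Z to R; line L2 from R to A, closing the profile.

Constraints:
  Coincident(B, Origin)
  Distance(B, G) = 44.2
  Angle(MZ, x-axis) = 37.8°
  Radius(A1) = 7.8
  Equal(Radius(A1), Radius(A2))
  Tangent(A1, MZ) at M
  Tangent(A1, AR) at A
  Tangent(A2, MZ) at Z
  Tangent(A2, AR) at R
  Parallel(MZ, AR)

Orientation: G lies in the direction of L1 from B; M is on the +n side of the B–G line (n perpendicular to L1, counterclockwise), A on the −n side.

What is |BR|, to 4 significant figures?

44.88

The slot axis is L1's direction at 37.8°, so u = (cos 37.8°, sin 37.8°) = (0.7902, 0.6129) and n = (−sin 37.8°, cos 37.8°) = (-0.6129, 0.7902). B is at the origin and G lies 44.2 along u from B, so G = 44.2·u = (34.92, 27.09). Tangency of A1 to both parallel lines with radius 7.8 puts M and A at B ± 7.8·n: M = (-4.781, 6.163), A = (4.781, -6.163). Equal radii place Z and R the same way about G: Z = G + 7.8·n = (30.14, 33.25), R = G − 7.8·n = (39.71, 20.93). Then |BR| = |R − B| = 44.88.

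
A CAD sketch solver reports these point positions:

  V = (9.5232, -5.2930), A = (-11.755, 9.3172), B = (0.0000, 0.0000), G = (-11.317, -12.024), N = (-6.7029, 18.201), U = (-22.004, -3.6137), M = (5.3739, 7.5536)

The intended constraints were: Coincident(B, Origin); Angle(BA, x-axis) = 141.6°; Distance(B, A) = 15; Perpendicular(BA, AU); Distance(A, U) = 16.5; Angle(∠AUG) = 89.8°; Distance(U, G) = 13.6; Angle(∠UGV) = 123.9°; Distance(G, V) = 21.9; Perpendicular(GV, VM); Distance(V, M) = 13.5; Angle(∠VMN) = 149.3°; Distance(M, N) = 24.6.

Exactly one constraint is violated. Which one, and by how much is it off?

Distance(M, N) = 24.6 — off by 8.50.

B = (0.00, 0.00) ✓; BA at 141.6° ✓; |BA| = 15.00 ✓; ∠(BA, AU) = 90.00° ✓; |AU| = 16.50 ✓; ∠AUG = 89.80° ✓; |UG| = 13.60 ✓; ∠UGV = 123.9° ✓; |GV| = 21.90 ✓; ∠(GV, VM) = 90.00° ✓; |VM| = 13.50 ✓; ∠VMN = 149.3° ✓; |MN| = 16.10 ✗.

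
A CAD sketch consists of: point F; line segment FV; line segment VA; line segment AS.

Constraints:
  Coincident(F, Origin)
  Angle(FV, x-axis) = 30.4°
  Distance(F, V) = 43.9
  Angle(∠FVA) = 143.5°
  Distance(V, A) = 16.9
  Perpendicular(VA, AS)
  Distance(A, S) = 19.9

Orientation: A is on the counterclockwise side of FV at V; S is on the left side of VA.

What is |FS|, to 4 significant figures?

52.56

F is at the origin; FV runs at 30.4° with length 43.9, so V = 43.9·(cos 30.4°, sin 30.4°) = (37.86, 22.21). ∠FVA = 143.5°, so VA runs at 30.4° + (180° − 143.5°) = 66.90° from the x-axis; with |VA| = 16.9, A = V + 16.9·(cos 66.90°, sin 66.90°) = (44.49, 37.76). VA is perpendicular to AS; with |AS| = 19.9 on the left of VA, S = A + 19.9·(-0.9198, 0.3923) = (26.19, 45.57). Then |FS| = |S − F| = 52.56.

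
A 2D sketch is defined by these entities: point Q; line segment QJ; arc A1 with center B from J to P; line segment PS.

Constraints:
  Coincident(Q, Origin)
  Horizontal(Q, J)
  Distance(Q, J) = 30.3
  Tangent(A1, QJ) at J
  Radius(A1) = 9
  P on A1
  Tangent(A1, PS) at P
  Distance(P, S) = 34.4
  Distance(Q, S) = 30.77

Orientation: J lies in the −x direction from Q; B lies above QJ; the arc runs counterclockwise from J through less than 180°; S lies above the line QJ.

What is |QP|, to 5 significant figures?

23.444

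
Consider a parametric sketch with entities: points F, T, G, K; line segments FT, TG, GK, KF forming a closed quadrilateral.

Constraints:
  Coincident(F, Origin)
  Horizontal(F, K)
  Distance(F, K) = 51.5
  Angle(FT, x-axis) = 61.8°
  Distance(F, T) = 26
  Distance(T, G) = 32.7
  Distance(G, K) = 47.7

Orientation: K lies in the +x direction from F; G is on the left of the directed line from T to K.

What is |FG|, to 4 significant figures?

57.92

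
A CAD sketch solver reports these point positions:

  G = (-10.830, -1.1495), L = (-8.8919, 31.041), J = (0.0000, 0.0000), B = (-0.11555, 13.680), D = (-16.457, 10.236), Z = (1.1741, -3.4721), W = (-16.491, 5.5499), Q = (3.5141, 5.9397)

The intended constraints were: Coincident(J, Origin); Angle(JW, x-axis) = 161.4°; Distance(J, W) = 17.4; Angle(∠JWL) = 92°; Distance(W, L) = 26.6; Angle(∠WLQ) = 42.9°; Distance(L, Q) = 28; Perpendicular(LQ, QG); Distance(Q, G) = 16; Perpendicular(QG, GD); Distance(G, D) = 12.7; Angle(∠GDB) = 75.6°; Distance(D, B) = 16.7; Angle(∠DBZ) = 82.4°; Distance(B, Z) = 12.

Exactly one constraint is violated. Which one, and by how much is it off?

Distance(B, Z) = 12 — off by 5.20.

J = (0.00, 0.00) ✓; JW at 161.4° ✓; |JW| = 17.40 ✓; ∠JWL = 92.00° ✓; |WL| = 26.60 ✓; ∠WLQ = 42.90° ✓; |LQ| = 28.00 ✓; ∠(LQ, QG) = 90.00° ✓; |QG| = 16.00 ✓; ∠(QG, GD) = 90.00° ✓; |GD| = 12.70 ✓; ∠GDB = 75.60° ✓; |DB| = 16.70 ✓; ∠DBZ = 82.40° ✓; |BZ| = 17.20 ✗.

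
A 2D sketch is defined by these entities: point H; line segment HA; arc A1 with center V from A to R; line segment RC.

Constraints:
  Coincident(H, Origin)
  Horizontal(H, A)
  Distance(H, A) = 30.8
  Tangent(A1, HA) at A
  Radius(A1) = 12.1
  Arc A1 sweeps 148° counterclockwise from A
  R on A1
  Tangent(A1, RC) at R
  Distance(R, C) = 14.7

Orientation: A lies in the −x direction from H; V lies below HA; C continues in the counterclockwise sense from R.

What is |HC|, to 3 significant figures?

39.0

H is at the origin; HA is horizontal with |HA| = 30.8 and A on the −x side, so A = (-30.8, 0.00). Since A1 is tangent to HA there, VA ⟂ HA, so V = A + (0, -12.1) = (-30.8, -12.1). On A1, A sits at bearing 90° from V; a 148° counterclockwise sweep puts R at bearing 238°, so R = V + 12.1·(cos 238°, sin 238°) = (-37.2, -22.4). A1 meets RC tangentially, so VR is at right angles to RC, so RC runs along (−sin 238°, cos 238°); with |RC| = 14.7, C = (-24.7, -30.2). Then |HC| = |C − H| = 39.0.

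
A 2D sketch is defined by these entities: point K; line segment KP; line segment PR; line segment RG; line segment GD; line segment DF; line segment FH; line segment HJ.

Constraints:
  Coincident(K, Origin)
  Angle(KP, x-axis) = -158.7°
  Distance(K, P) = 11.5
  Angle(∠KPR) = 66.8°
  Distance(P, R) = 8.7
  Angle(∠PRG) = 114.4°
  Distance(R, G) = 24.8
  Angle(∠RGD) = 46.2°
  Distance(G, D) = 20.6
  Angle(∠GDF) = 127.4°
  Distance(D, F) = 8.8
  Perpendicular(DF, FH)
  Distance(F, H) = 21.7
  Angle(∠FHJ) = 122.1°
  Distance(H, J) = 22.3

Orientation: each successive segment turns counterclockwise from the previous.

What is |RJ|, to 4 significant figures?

29.86

K is at the origin; KP runs at -158.7° with length 11.5, so P = (-10.71, -4.177). ∠KPR = 66.8° gives PR at -45.50° from the x-axis; with |PR| = 8.7, R = (-4.617, -10.38). ∠PRG = 114.4° gives RG at 20.10° from the x-axis; with |RG| = 24.8, G = (18.67, -1.860). ∠RGD = 46.2° gives GD at 153.9° from the x-axis; with |GD| = 20.6, D = (0.1736, 7.203). ∠GDF = 127.4° gives DF at -153.5° from the x-axis; with |DF| = 8.8, F = (-7.702, 3.276). DF is perpendicular to FH, so FH runs at -63.50°; with |FH| = 21.7, H = (1.981, -16.14). ∠FHJ = 122.1° gives HJ at -5.600° from the x-axis; with |HJ| = 22.3, J = (24.17, -18.32). Then |RJ| = |J − R| = 29.86.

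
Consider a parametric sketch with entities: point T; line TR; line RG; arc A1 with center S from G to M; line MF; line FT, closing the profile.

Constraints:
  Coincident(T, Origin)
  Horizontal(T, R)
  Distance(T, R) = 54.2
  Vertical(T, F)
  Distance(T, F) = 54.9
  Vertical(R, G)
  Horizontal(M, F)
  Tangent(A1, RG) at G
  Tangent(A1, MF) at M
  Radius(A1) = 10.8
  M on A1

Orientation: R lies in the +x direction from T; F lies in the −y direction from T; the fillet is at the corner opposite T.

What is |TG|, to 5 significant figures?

69.875

T is at the origin; T and R share the same y with |TR| = 54.2 and R on the +x side, so R = (54.200, 0.0000). T and F share the same x with |TF| = 54.9 and F on the −y side, so F = (0.0000, -54.900). The virtual corner opposite T is at (54.200, -54.900). A1 meets RG tangentially, so SG is at right angles to RG and A1 meets MF tangentially, so SM is at right angles to MF, with radius 10.8, so the center S sits 10.8 in from both sides at S = (43.400, -44.100). That places the tangent points at G = (54.200, -44.100) on RG and M = (43.400, -54.900) on MF. Then |TG| = |G − T| = 69.875.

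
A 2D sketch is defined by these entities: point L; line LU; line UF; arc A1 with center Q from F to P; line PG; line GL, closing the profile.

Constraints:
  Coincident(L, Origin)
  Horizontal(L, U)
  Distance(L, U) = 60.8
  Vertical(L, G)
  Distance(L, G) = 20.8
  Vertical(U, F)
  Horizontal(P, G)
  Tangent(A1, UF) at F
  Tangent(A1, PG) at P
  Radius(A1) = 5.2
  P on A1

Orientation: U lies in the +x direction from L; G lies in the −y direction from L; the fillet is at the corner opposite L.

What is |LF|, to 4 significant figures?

62.77

L is at the origin; LU is horizontal with |LU| = 60.8 and U on the +x side, so U = (60.80, 0.000). LG is vertical with |LG| = 20.8 and G on the −y side, so G = (0.000, -20.80). The virtual corner opposite L is at (60.80, -20.80). Since A1 is tangent to UF there, QF ⟂ UF and A1 meets PG tangentially, so QP is at right angles to PG, with radius 5.2, so the center Q sits 5.2 in from both sides at Q = (55.60, -15.60). That places the tangent points at F = (60.80, -15.60) on UF and P = (55.60, -20.80) on PG. Then |LF| = |F − L| = 62.77.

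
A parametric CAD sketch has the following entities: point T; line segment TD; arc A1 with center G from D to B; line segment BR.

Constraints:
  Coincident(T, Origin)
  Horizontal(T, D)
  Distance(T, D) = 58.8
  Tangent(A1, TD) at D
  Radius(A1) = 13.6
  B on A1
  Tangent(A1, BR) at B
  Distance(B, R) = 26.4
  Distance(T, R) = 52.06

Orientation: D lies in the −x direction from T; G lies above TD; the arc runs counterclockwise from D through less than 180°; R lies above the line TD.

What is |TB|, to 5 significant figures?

46.779

Checks: |GD| = 13.60 ✓; |GB| = 13.60 ✓; ∠(GB, BR) = 90.00° ✓; |BR| = 26.40 ✓; |TR| = 52.06 ✓.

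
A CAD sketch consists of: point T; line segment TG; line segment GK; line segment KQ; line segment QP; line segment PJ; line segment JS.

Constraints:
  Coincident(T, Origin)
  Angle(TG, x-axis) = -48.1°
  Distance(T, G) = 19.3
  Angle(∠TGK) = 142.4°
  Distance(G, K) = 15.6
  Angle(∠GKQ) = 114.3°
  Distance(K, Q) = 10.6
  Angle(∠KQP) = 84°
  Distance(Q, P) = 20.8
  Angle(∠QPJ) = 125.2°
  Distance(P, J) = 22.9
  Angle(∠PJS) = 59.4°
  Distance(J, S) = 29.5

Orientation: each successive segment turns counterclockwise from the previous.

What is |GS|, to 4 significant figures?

12.65

T is at the origin; TG runs at -48.1° with length 19.3, so G = (12.89, -14.37). ∠TGK = 142.4° gives GK at -10.50° from the x-axis; with |GK| = 15.6, K = (28.23, -17.21). ∠GKQ = 114.3° gives KQ at 55.20° from the x-axis; with |KQ| = 10.6, Q = (34.28, -8.504). ∠KQP = 84.0° gives QP at 151.2° from the x-axis; with |QP| = 20.8, P = (16.05, 1.517). ∠QPJ = 125.2° gives PJ at -154.0° from the x-axis; with |PJ| = 22.9, J = (-4.532, -8.522). ∠PJS = 59.4° gives JS at -33.40° from the x-axis; with |JS| = 29.5, S = (20.10, -24.76). Then |GS| = |S − G| = 12.65.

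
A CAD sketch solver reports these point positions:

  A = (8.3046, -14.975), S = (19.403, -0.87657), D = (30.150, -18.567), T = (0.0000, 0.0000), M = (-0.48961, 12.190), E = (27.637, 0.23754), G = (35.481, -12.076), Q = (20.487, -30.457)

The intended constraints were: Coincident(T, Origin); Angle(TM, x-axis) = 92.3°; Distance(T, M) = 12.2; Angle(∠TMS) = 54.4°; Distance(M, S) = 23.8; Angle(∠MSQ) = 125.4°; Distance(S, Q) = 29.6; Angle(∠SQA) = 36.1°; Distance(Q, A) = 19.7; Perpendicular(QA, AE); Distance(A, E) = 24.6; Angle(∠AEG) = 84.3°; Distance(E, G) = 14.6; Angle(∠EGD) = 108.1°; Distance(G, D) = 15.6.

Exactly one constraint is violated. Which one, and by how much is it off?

Distance(G, D) = 15.6 — off by 7.20.

T = (0.00, 0.00) ✓; TM at 92.30° ✓; |TM| = 12.20 ✓; ∠TMS = 54.40° ✓; |MS| = 23.80 ✓; ∠MSQ = 125.4° ✓; |SQ| = 29.60 ✓; ∠SQA = 36.10° ✓; |QA| = 19.70 ✓; ∠(QA, AE) = 90.00° ✓; |AE| = 24.60 ✓; ∠AEG = 84.30° ✓; |EG| = 14.60 ✓; ∠EGD = 108.1° ✓; |GD| = 8.400 ✗.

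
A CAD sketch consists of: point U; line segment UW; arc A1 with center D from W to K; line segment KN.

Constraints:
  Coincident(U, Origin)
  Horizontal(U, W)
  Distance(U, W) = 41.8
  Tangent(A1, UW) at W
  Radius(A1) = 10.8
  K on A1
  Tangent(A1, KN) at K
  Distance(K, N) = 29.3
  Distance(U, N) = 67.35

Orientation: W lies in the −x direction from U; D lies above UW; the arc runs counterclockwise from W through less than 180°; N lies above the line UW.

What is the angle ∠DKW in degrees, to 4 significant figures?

22.62°

Checks: |DK| = 10.80 ✓; ∠(DK, KN) = 90.00° ✓; |KN| = 29.30 ✓; |UN| = 67.35 ✓.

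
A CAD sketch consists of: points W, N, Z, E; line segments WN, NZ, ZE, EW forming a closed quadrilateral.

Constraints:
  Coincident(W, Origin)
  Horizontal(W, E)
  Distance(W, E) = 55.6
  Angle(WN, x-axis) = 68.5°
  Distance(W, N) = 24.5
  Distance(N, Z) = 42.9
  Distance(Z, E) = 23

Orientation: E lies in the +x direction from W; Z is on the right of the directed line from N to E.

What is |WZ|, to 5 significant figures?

37.072

Checks: |NZ| = 42.90 ✓; |ZE| = 23.00 ✓.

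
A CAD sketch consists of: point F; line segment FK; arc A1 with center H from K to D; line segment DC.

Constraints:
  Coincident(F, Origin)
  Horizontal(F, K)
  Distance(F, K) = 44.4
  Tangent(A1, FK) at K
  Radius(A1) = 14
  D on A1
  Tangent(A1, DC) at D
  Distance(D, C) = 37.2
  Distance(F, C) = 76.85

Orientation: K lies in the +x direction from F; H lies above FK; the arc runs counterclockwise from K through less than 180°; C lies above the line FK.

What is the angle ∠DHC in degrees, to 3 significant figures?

69.4°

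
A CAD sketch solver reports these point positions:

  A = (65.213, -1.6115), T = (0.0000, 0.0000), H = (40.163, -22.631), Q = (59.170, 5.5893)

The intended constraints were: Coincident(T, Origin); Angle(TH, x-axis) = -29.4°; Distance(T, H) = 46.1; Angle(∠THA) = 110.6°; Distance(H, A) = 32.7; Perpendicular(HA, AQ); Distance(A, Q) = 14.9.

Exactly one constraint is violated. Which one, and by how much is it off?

Distance(A, Q) = 14.9 — off by 5.50.

T = (0.00, 0.00) ✓; TH at -29.40° ✓; |TH| = 46.10 ✓; ∠THA = 110.6° ✓; |HA| = 32.70 ✓; ∠(HA, AQ) = 90.00° ✓; |AQ| = 9.400 ✗.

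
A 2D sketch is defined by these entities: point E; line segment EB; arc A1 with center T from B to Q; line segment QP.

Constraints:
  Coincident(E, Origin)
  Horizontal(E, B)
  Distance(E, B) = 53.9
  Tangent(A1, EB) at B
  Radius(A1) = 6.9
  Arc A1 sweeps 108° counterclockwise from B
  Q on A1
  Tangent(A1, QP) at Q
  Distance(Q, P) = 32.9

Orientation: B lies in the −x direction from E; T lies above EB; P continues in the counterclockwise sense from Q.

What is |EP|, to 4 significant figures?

70.23

On A1, B sits at bearing -90° from T; a 108° counterclockwise sweep puts Q at bearing 18°, so Q = T + 6.9·(cos 18°, sin 18°) = (-47.34, 9.032). Since A1 is tangent to QP there, TQ ⟂ QP, so QP runs along (−sin 18°, cos 18°); with |QP| = 32.9, P = (-57.50, 40.32). Then |EP| = |P − E| = 70.23.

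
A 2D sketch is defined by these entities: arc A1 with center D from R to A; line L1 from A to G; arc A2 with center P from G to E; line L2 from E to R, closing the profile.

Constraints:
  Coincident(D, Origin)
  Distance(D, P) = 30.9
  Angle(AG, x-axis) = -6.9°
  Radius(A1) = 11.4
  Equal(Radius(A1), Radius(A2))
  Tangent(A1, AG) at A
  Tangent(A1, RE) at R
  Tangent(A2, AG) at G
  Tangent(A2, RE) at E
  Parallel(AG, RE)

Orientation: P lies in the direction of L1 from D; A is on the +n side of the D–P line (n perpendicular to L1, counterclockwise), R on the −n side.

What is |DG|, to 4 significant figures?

32.94

Tangency of A1 to both parallel lines with radius 11.4 puts A and R at D ± 11.4·n: A = (1.370, 11.32), R = (-1.370, -11.32). Equal radii place G and E the same way about P: G = P + 11.4·n = (32.05, 7.605), E = P − 11.4·n = (29.31, -15.03). Then |DG| = |G − D| = 32.94.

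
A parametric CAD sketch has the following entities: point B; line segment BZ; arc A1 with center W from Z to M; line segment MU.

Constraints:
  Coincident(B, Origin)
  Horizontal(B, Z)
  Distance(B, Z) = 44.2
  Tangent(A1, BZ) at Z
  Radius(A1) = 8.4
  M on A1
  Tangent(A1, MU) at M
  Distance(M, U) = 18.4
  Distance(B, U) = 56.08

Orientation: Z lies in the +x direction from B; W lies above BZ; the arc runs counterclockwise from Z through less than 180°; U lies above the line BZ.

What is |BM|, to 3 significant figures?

53.4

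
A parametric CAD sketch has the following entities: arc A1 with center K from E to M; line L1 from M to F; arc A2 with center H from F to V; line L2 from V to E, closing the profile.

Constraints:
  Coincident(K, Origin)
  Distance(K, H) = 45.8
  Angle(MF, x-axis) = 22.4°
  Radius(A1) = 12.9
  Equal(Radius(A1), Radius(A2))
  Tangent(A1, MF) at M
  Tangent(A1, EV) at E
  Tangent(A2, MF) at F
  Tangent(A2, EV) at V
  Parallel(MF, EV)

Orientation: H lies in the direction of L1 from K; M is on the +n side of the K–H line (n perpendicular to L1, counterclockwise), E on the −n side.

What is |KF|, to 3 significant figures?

47.6

The slot axis is L1's direction at 22.4°, so u = (cos 22.4°, sin 22.4°) = (0.925, 0.381) and n = (−sin 22.4°, cos 22.4°) = (-0.381, 0.925). K is at the origin and H lies 45.8 along u from K, so H = 45.8·u = (42.3, 17.5). Tangency of A1 to both parallel lines with radius 12.9 puts M and E at K ± 12.9·n: M = (-4.92, 11.9), E = (4.92, -11.9). Equal radii place F and V the same way about H: F = H + 12.9·n = (37.4, 29.4), V = H − 12.9·n = (47.3, 5.53). Then |KF| = |F − K| = 47.6.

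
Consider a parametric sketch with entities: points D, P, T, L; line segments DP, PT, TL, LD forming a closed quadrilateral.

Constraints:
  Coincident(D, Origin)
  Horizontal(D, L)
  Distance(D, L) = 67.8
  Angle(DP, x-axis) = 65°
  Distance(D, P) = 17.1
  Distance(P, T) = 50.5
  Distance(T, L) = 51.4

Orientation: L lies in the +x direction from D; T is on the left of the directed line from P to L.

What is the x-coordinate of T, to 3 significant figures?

46.8

Checks: |PT| = 50.50 ✓; |TL| = 51.40 ✓.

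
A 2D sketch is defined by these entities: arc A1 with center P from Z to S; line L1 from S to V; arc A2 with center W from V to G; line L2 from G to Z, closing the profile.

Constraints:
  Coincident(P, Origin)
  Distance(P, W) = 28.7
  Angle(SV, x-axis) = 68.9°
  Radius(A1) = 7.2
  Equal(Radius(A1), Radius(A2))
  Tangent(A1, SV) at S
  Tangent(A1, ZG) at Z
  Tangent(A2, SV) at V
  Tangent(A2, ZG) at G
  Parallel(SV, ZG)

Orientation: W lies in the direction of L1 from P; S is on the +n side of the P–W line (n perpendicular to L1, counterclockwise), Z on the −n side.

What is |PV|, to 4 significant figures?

29.59

The slot axis is L1's direction at 68.9°, so u = (cos 68.9°, sin 68.9°) = (0.3600, 0.9330) and n = (−sin 68.9°, cos 68.9°) = (-0.9330, 0.3600). P is at the origin and W lies 28.7 along u from P, so W = 28.7·u = (10.33, 26.78). Tangency of A1 to both parallel lines with radius 7.2 puts S and Z at P ± 7.2·n: S = (-6.717, 2.592), Z = (6.717, -2.592). Equal radii place V and G the same way about W: V = W + 7.2·n = (3.615, 29.37), G = W − 7.2·n = (17.05, 24.18). Then |PV| = |V − P| = 29.59.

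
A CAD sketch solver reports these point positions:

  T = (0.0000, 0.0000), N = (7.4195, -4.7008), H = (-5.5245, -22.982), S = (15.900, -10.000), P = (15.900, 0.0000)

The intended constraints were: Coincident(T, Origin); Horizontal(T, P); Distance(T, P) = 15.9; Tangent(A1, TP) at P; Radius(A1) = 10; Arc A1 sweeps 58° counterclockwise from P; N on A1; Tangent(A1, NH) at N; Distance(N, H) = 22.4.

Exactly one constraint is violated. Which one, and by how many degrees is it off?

Tangent(A1, NH) at N — off by 3.30°.

T = (0.00, 0.00) ✓; T.y = 0.00, P.y = 0.00 ✓; |TP| = 15.90 ✓; ∠(SP, PT) = 90.00° ✓; |SP| = 10.00 ✓; bearing(S→N) − bearing(S→P) = 58.00° ✓; |SN| = 10.00 ✓; ∠(SN, NH) = 93.30° ✗; |NH| = 22.40 ✓.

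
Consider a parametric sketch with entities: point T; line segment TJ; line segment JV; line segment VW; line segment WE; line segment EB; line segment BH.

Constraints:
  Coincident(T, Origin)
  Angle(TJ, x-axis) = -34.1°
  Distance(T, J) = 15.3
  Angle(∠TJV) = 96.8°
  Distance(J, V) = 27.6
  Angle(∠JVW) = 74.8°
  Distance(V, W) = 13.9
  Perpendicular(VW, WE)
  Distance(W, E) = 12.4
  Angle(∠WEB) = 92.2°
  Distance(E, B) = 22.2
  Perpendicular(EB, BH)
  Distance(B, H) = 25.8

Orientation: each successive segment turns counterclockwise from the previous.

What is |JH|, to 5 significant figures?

42.501

∠WEB = 92.2° gives EB at -27.900° from the x-axis; with |EB| = 22.2, B = (32.457, -3.2498). EB is perpendicular to BH, so BH runs at 62.100°; with |BH| = 25.8, H = (44.530, 19.551). Then |JH| = |H − J| = 42.501.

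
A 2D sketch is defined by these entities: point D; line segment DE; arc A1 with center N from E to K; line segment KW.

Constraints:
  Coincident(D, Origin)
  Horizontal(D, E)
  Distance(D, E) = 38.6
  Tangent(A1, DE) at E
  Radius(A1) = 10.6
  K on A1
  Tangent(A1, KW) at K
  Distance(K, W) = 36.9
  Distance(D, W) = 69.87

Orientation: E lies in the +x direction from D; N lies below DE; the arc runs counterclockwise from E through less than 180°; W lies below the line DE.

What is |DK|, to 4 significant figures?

34.53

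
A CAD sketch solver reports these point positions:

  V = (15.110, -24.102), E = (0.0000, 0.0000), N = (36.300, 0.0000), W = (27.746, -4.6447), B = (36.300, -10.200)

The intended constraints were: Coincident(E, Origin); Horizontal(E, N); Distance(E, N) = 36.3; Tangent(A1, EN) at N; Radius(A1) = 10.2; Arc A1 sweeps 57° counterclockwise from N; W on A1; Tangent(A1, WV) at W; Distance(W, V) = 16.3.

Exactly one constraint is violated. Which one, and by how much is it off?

Distance(W, V) = 16.3 — off by 6.90.

E = (0.00, 0.00) ✓; E.y = 0.00, N.y = 0.00 ✓; |EN| = 36.30 ✓; ∠(BN, NE) = 90.00° ✓; |BN| = 10.20 ✓; bearing(B→W) − bearing(B→N) = 57.00° ✓; |BW| = 10.20 ✓; ∠(BW, WV) = 90.00° ✓; |WV| = 23.20 ✗.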